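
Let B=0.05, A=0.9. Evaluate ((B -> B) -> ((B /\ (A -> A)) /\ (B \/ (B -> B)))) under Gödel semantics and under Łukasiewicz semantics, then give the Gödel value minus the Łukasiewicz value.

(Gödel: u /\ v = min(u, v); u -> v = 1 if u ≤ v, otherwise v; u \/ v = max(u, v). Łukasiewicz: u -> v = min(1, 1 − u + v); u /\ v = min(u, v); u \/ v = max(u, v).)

0.00

Gödel evaluation:
  (B -> B): 0.05 ≤ 0.05, so result = 1
  (A -> A): 0.9 ≤ 0.9, so result = 1
  (B /\ (A -> A)) = min(0.05, 1) = 0.05
  (B -> B): 0.05 ≤ 0.05, so result = 1
  (B \/ (B -> B)) = max(0.05, 1) = 1
  ((B /\ (A -> A)) /\ (B \/ (B -> B))) = min(0.05, 1) = 0.05
  ((B -> B) -> ((B /\ (A -> A)) /\ (B \/ (B -> B)))): 1 > 0.05, so result = 0.05
  Gödel value = 0.05
Łukasiewicz evaluation:
  (B -> B): min(1, 1 − 0.05 + 0.05) = 1
  (A -> A): min(1, 1 − 0.9 + 0.9) = 1
  (B /\ (A -> A)) = min(0.05, 1) = 0.05
  (B -> B): min(1, 1 − 0.05 + 0.05) = 1
  (B \/ (B -> B)) = max(0.05, 1) = 1
  ((B /\ (A -> A)) /\ (B \/ (B -> B))) = min(0.05, 1) = 0.05
  ((B -> B) -> ((B /\ (A -> A)) /\ (B \/ (B -> B)))): min(1, 1 − 1 + 0.05) = 0.05
  Łukasiewicz value = 0.05
Difference: 0.05 − 0.05 = 0.00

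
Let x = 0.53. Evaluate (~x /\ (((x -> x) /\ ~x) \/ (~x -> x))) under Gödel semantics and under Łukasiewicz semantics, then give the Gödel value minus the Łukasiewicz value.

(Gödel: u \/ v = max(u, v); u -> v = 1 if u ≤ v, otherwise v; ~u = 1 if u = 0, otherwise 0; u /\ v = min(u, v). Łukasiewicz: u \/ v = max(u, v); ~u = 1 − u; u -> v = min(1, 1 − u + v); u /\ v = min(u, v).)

Gödel evaluation:
  ~x: Gödel ¬ of 0.53 = 0 (operand ≠ 0)
  (x -> x): 0.53 ≤ 0.53, so result = 1
  ~x: Gödel ¬ of 0.53 = 0 (operand ≠ 0)
  ((x -> x) /\ ~x) = min(1, 0) = 0
  ~x: Gödel ¬ of 0.53 = 0 (operand ≠ 0)
  (~x -> x): 0 ≤ 0.53, so result = 1
  (((x -> x) /\ ~x) \/ (~x -> x)) = max(0, 1) = 1
  (~x /\ (((x -> x) /\ ~x) \/ (~x -> x))) = min(0, 1) = 0
  Gödel value = 0
Łukasiewicz evaluation:
  ~x: Łukasiewicz ¬ gives 1 − 0.53 = 0.47
  (x -> x): min(1, 1 − 0.53 + 0.53) = 1
  ~x: Łukasiewicz ¬ gives 1 − 0.53 = 0.47
  ((x -> x) /\ ~x) = min(1, 0.47) = 0.47
  ~x: Łukasiewicz ¬ gives 1 − 0.53 = 0.47
  (~x -> x): min(1, 1 − 0.47 + 0.53) = 1
  (((x -> x) /\ ~x) \/ (~x -> x)) = max(0.47, 1) = 1
  (~x /\ (((x -> x) /\ ~x) \/ (~x -> x))) = min(0.47, 1) = 0.47
  Łukasiewicz value = 0.47
Difference: 0 − 0.47 = -0.47

-0.47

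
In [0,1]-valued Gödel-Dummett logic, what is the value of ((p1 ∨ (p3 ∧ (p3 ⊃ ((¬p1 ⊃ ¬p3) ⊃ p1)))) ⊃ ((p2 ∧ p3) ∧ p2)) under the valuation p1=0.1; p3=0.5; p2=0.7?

¬p1: Gödel ¬ of 0.1 = 0 (operand ≠ 0)
¬p3: Gödel ¬ of 0.5 = 0 (operand ≠ 0)
(¬p1 ⊃ ¬p3): 0 ≤ 0, so result = 1
((¬p1 ⊃ ¬p3) ⊃ p1): 1 > 0.1, so result = 0.1
(p3 ⊃ ((¬p1 ⊃ ¬p3) ⊃ p1)): 0.5 > 0.1, so result = 0.1
(p3 ∧ (p3 ⊃ ((¬p1 ⊃ ¬p3) ⊃ p1))) = min(0.5, 0.1) = 0.1
(p1 ∨ (p3 ∧ (p3 ⊃ ((¬p1 ⊃ ¬p3) ⊃ p1)))) = max(0.1, 0.1) = 0.1
(p2 ∧ p3) = min(0.7, 0.5) = 0.5
((p2 ∧ p3) ∧ p2) = min(0.5, 0.7) = 0.5
((p1 ∨ (p3 ∧ (p3 ⊃ ((¬p1 ⊃ ¬p3) ⊃ p1)))) ⊃ ((p2 ∧ p3) ∧ p2)): 0.1 ≤ 0.5, so result = 1

1.00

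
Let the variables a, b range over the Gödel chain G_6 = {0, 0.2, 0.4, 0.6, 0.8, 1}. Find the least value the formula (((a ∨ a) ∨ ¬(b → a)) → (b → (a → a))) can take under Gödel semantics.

1.00

Every assignment gives 1. For instance at a = 0, b = 0:
  (a ∨ a) = max(0, 0) = 0
  (b → a): 0 ≤ 0, so result = 1
  ¬(b → a): Gödel ¬ of 1 = 0 (operand ≠ 0)
  ((a ∨ a) ∨ ¬(b → a)) = max(0, 0) = 0
  (a → a): 0 ≤ 0, so result = 1
  (b → (a → a)): 0 ≤ 1, so result = 1
  (((a ∨ a) ∨ ¬(b → a)) → (b → (a → a))): 0 ≤ 1, so result = 1
All 36 assignments give value 1 — the formula is a G_6-tautology.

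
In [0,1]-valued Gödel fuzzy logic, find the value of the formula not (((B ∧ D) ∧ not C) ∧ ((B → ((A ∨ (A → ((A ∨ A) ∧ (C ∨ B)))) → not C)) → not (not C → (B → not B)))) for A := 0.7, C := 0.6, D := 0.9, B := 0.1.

(B ∧ D) = min(0.1, 0.9) = 0.1
not C: Gödel ¬ of 0.6 = 0 (operand ≠ 0)
((B ∧ D) ∧ not C) = min(0.1, 0) = 0
(A ∨ A) = max(0.7, 0.7) = 0.7
(C ∨ B) = max(0.6, 0.1) = 0.6
((A ∨ A) ∧ (C ∨ B)) = min(0.7, 0.6) = 0.6
(A → ((A ∨ A) ∧ (C ∨ B))): 0.7 > 0.6, so result = 0.6
(A ∨ (A → ((A ∨ A) ∧ (C ∨ B)))) = max(0.7, 0.6) = 0.7
not C: Gödel ¬ of 0.6 = 0 (operand ≠ 0)
((A ∨ (A → ((A ∨ A) ∧ (C ∨ B)))) → not C): 0.7 > 0, so result = 0
(B → ((A ∨ (A → ((A ∨ A) ∧ (C ∨ B)))) → not C)): 0.1 > 0, so result = 0
not C: Gödel ¬ of 0.6 = 0 (operand ≠ 0)
not B: Gödel ¬ of 0.1 = 0 (operand ≠ 0)
(B → not B): 0.1 > 0, so result = 0
(not C → (B → not B)): 0 ≤ 0, so result = 1
not (not C → (B → not B)): Gödel ¬ of 1 = 0 (operand ≠ 0)
((B → ((A ∨ (A → ((A ∨ A) ∧ (C ∨ B)))) → not C)) → not (not C → (B → not B))): 0 ≤ 0, so result = 1
(((B ∧ D) ∧ not C) ∧ ((B → ((A ∨ (A → ((A ∨ A) ∧ (C ∨ B)))) → not C)) → not (not C → (B → not B)))) = min(0, 1) = 0
not (((B ∧ D) ∧ not C) ∧ ((B → ((A ∨ (A → ((A ∨ A) ∧ (C ∨ B)))) → not C)) → not (not C → (B → not B)))): Gödel ¬ of 0 = 1 (operand is 0)

1.00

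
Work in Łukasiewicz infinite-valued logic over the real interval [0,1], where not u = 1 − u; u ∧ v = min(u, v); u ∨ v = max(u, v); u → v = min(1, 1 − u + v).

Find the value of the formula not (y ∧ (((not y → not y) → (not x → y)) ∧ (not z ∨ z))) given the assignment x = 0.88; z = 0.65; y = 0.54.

0.46

not y: Łukasiewicz ¬ gives 1 − 0.54 = 0.46
not y: Łukasiewicz ¬ gives 1 − 0.54 = 0.46
(not y → not y): min(1, 1 − 0.46 + 0.46) = 1
not x: Łukasiewicz ¬ gives 1 − 0.88 = 0.12
(not x → y): min(1, 1 − 0.12 + 0.54) = 1
((not y → not y) → (not x → y)): min(1, 1 − 1 + 1) = 1
not z: Łukasiewicz ¬ gives 1 − 0.65 = 0.35
(not z ∨ z) = max(0.35, 0.65) = 0.65
(((not y → not y) → (not x → y)) ∧ (not z ∨ z)) = min(1, 0.65) = 0.65
(y ∧ (((not y → not y) → (not x → y)) ∧ (not z ∨ z))) = min(0.54, 0.65) = 0.54
not (y ∧ (((not y → not y) → (not x → y)) ∧ (not z ∨ z))): Łukasiewicz ¬ gives 1 − 0.54 = 0.46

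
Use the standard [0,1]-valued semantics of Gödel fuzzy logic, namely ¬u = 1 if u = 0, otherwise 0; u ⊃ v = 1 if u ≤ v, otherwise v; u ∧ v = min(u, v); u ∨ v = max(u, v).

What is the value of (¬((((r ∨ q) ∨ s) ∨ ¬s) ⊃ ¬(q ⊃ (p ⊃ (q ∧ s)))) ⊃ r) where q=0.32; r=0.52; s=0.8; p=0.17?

(r ∨ q) = max(0.52, 0.32) = 0.52
((r ∨ q) ∨ s) = max(0.52, 0.8) = 0.8
¬s: Gödel ¬ of 0.8 = 0 (operand ≠ 0)
(((r ∨ q) ∨ s) ∨ ¬s) = max(0.8, 0) = 0.8
(q ∧ s) = min(0.32, 0.8) = 0.32
(p ⊃ (q ∧ s)): 0.17 ≤ 0.32, so result = 1
(q ⊃ (p ⊃ (q ∧ s))): 0.32 ≤ 1, so result = 1
¬(q ⊃ (p ⊃ (q ∧ s))): Gödel ¬ of 1 = 0 (operand ≠ 0)
((((r ∨ q) ∨ s) ∨ ¬s) ⊃ ¬(q ⊃ (p ⊃ (q ∧ s)))): 0.8 > 0, so result = 0
¬((((r ∨ q) ∨ s) ∨ ¬s) ⊃ ¬(q ⊃ (p ⊃ (q ∧ s)))): Gödel ¬ of 0 = 1 (operand is 0)
(¬((((r ∨ q) ∨ s) ∨ ¬s) ⊃ ¬(q ⊃ (p ⊃ (q ∧ s)))) ⊃ r): 1 > 0.52, so result = 0.52

0.52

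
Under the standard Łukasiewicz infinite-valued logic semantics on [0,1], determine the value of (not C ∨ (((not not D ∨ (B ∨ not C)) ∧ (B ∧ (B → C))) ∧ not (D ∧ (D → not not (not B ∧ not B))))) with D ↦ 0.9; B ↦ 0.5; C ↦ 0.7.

not C: Łukasiewicz ¬ gives 1 − 0.7 = 0.3
not D: Łukasiewicz ¬ gives 1 − 0.9 = 0.1
not not D: Łukasiewicz ¬ gives 1 − 0.1 = 0.9
not C: Łukasiewicz ¬ gives 1 − 0.7 = 0.3
(B ∨ not C) = max(0.5, 0.3) = 0.5
(not not D ∨ (B ∨ not C)) = max(0.9, 0.5) = 0.9
(B → C): min(1, 1 − 0.5 + 0.7) = 1
(B ∧ (B → C)) = min(0.5, 1) = 0.5
((not not D ∨ (B ∨ not C)) ∧ (B ∧ (B → C))) = min(0.9, 0.5) = 0.5
not B: Łukasiewicz ¬ gives 1 − 0.5 = 0.5
not B: Łukasiewicz ¬ gives 1 − 0.5 = 0.5
(not B ∧ not B) = min(0.5, 0.5) = 0.5
not (not B ∧ not B): Łukasiewicz ¬ gives 1 − 0.5 = 0.5
not not (not B ∧ not B): Łukasiewicz ¬ gives 1 − 0.5 = 0.5
(D → not not (not B ∧ not B)): min(1, 1 − 0.9 + 0.5) = 0.6
(D ∧ (D → not not (not B ∧ not B))) = min(0.9, 0.6) = 0.6
not (D ∧ (D → not not (not B ∧ not B))): Łukasiewicz ¬ gives 1 − 0.6 = 0.4
(((not not D ∨ (B ∨ not C)) ∧ (B ∧ (B → C))) ∧ not (D ∧ (D → not not (not B ∧ not B)))) = min(0.5, 0.4) = 0.4
(not C ∨ (((not not D ∨ (B ∨ not C)) ∧ (B ∧ (B → C))) ∧ not (D ∧ (D → not not (not B ∧ not B))))) = max(0.3, 0.4) = 0.4

0.40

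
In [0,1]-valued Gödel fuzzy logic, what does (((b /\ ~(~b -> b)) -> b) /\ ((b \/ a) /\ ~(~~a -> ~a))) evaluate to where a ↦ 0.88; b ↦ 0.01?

0.88

~b: Gödel ¬ of 0.01 = 0 (operand ≠ 0)
(~b -> b): 0 ≤ 0.01, so result = 1
~(~b -> b): Gödel ¬ of 1 = 0 (operand ≠ 0)
(b /\ ~(~b -> b)) = min(0.01, 0) = 0
((b /\ ~(~b -> b)) -> b): 0 ≤ 0.01, so result = 1
(b \/ a) = max(0.01, 0.88) = 0.88
~a: Gödel ¬ of 0.88 = 0 (operand ≠ 0)
~~a: Gödel ¬ of 0 = 1 (operand is 0)
~a: Gödel ¬ of 0.88 = 0 (operand ≠ 0)
(~~a -> ~a): 1 > 0, so result = 0
~(~~a -> ~a): Gödel ¬ of 0 = 1 (operand is 0)
((b \/ a) /\ ~(~~a -> ~a)) = min(0.88, 1) = 0.88
(((b /\ ~(~b -> b)) -> b) /\ ((b \/ a) /\ ~(~~a -> ~a))) = min(1, 0.88) = 0.88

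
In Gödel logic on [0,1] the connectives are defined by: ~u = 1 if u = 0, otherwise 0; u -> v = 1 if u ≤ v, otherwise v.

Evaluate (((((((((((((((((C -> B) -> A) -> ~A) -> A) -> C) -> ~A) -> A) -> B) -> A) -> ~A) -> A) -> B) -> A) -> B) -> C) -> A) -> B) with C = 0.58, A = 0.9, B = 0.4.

0.40

(C -> B): 0.58 > 0.4, so result = 0.4
((C -> B) -> A): 0.4 ≤ 0.9, so result = 1
~A: Gödel ¬ of 0.9 = 0 (operand ≠ 0)
(((C -> B) -> A) -> ~A): 1 > 0, so result = 0
((((C -> B) -> A) -> ~A) -> A): 0 ≤ 0.9, so result = 1
(((((C -> B) -> A) -> ~A) -> A) -> C): 1 > 0.58, so result = 0.58
~A: Gödel ¬ of 0.9 = 0 (operand ≠ 0)
((((((C -> B) -> A) -> ~A) -> A) -> C) -> ~A): 0.58 > 0, so result = 0
(((((((C -> B) -> A) -> ~A) -> A) -> C) -> ~A) -> A): 0 ≤ 0.9, so result = 1
((((((((C -> B) -> A) -> ~A) -> A) -> C) -> ~A) -> A) -> B): 1 > 0.4, so result = 0.4
(((((((((C -> B) -> A) -> ~A) -> A) -> C) -> ~A) -> A) -> B) -> A): 0.4 ≤ 0.9, so result = 1
~A: Gödel ¬ of 0.9 = 0 (operand ≠ 0)
((((((((((C -> B) -> A) -> ~A) -> A) -> C) -> ~A) -> A) -> B) -> A) -> ~A): 1 > 0, so result = 0
(((((((((((C -> B) -> A) -> ~A) -> A) -> C) -> ~A) -> A) -> B) -> A) -> ~A) -> A): 0 ≤ 0.9, so result = 1
((((((((((((C -> B) -> A) -> ~A) -> A) -> C) -> ~A) -> A) -> B) -> A) -> ~A) -> A) -> B): 1 > 0.4, so result = 0.4
(((((((((((((C -> B) -> A) -> ~A) -> A) -> C) -> ~A) -> A) -> B) -> A) -> ~A) -> A) -> B) -> A): 0.4 ≤ 0.9, so result = 1
((((((((((((((C -> B) -> A) -> ~A) -> A) -> C) -> ~A) -> A) -> B) -> A) -> ~A) -> A) -> B) -> A) -> B): 1 > 0.4, so result = 0.4
(((((((((((((((C -> B) -> A) -> ~A) -> A) -> C) -> ~A) -> A) -> B) -> A) -> ~A) -> A) -> B) -> A) -> B) -> C): 0.4 ≤ 0.58, so result = 1
((((((((((((((((C -> B) -> A) -> ~A) -> A) -> C) -> ~A) -> A) -> B) -> A) -> ~A) -> A) -> B) -> A) -> B) -> C) -> A): 1 > 0.9, so result = 0.9
(((((((((((((((((C -> B) -> A) -> ~A) -> A) -> C) -> ~A) -> A) -> B) -> A) -> ~A) -> A) -> B) -> A) -> B) -> C) -> A) -> B): 0.9 > 0.4, so result = 0.4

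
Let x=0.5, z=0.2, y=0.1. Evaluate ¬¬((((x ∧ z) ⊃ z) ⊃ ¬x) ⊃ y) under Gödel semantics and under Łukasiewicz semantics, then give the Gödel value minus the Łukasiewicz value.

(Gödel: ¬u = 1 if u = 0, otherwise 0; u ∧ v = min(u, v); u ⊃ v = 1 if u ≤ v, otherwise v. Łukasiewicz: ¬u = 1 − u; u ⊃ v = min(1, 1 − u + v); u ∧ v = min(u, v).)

Gödel evaluation:
  (x ∧ z) = min(0.5, 0.2) = 0.2
  ((x ∧ z) ⊃ z): 0.2 ≤ 0.2, so result = 1
  ¬x: Gödel ¬ of 0.5 = 0 (operand ≠ 0)
  (((x ∧ z) ⊃ z) ⊃ ¬x): 1 > 0, so result = 0
  ((((x ∧ z) ⊃ z) ⊃ ¬x) ⊃ y): 0 ≤ 0.1, so result = 1
  ¬((((x ∧ z) ⊃ z) ⊃ ¬x) ⊃ y): Gödel ¬ of 1 = 0 (operand ≠ 0)
  ¬¬((((x ∧ z) ⊃ z) ⊃ ¬x) ⊃ y): Gödel ¬ of 0 = 1 (operand is 0)
  Gödel value = 1
Łukasiewicz evaluation:
  (x ∧ z) = min(0.5, 0.2) = 0.2
  ((x ∧ z) ⊃ z): min(1, 1 − 0.2 + 0.2) = 1
  ¬x: Łukasiewicz ¬ gives 1 − 0.5 = 0.5
  (((x ∧ z) ⊃ z) ⊃ ¬x): min(1, 1 − 1 + 0.5) = 0.5
  ((((x ∧ z) ⊃ z) ⊃ ¬x) ⊃ y): min(1, 1 − 0.5 + 0.1) = 0.6
  ¬((((x ∧ z) ⊃ z) ⊃ ¬x) ⊃ y): Łukasiewicz ¬ gives 1 − 0.6 = 0.4
  ¬¬((((x ∧ z) ⊃ z) ⊃ ¬x) ⊃ y): Łukasiewicz ¬ gives 1 − 0.4 = 0.6
  Łukasiewicz value = 0.6
Difference: 1 − 0.6 = 0.40

0.40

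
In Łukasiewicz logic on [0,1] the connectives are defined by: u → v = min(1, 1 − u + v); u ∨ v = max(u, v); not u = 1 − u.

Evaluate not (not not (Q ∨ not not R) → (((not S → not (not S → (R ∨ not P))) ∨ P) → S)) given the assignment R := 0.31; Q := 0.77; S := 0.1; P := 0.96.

not R: Łukasiewicz ¬ gives 1 − 0.31 = 0.69
not not R: Łukasiewicz ¬ gives 1 − 0.69 = 0.31
(Q ∨ not not R) = max(0.77, 0.31) = 0.77
not (Q ∨ not not R): Łukasiewicz ¬ gives 1 − 0.77 = 0.23
not not (Q ∨ not not R): Łukasiewicz ¬ gives 1 − 0.23 = 0.77
not S: Łukasiewicz ¬ gives 1 − 0.1 = 0.9
not S: Łukasiewicz ¬ gives 1 − 0.1 = 0.9
not P: Łukasiewicz ¬ gives 1 − 0.96 = 0.04
(R ∨ not P) = max(0.31, 0.04) = 0.31
(not S → (R ∨ not P)): min(1, 1 − 0.9 + 0.31) = 0.41
not (not S → (R ∨ not P)): Łukasiewicz ¬ gives 1 − 0.41 = 0.59
(not S → not (not S → (R ∨ not P))): min(1, 1 − 0.9 + 0.59) = 0.69
((not S → not (not S → (R ∨ not P))) ∨ P) = max(0.69, 0.96) = 0.96
(((not S → not (not S → (R ∨ not P))) ∨ P) → S): min(1, 1 − 0.96 + 0.1) = 0.14
(not not (Q ∨ not not R) → (((not S → not (not S → (R ∨ not P))) ∨ P) → S)): min(1, 1 − 0.77 + 0.14) = 0.37
not (not not (Q ∨ not not R) → (((not S → not (not S → (R ∨ not P))) ∨ P) → S)): Łukasiewicz ¬ gives 1 − 0.37 = 0.63

0.63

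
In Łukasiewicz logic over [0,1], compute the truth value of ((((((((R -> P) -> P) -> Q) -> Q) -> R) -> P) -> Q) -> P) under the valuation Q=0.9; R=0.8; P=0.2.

0.20

(R -> P): min(1, 1 − 0.8 + 0.2) = 0.4
((R -> P) -> P): min(1, 1 − 0.4 + 0.2) = 0.8
(((R -> P) -> P) -> Q): min(1, 1 − 0.8 + 0.9) = 1
((((R -> P) -> P) -> Q) -> Q): min(1, 1 − 1 + 0.9) = 0.9
(((((R -> P) -> P) -> Q) -> Q) -> R): min(1, 1 − 0.9 + 0.8) = 0.9
((((((R -> P) -> P) -> Q) -> Q) -> R) -> P): min(1, 1 − 0.9 + 0.2) = 0.3
(((((((R -> P) -> P) -> Q) -> Q) -> R) -> P) -> Q): min(1, 1 − 0.3 + 0.9) = 1
((((((((R -> P) -> P) -> Q) -> Q) -> R) -> P) -> Q) -> P): min(1, 1 − 1 + 0.2) = 0.2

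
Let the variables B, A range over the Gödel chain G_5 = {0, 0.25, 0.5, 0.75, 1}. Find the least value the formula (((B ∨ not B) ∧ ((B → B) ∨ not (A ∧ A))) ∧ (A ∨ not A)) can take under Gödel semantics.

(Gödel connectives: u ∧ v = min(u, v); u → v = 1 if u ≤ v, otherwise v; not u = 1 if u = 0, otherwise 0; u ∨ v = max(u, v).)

0.25

The minimum is attained at B = 0, A = 0.25:
  not B: Gödel ¬ of 0 = 1 (operand is 0)
  (B ∨ not B) = max(0, 1) = 1
  (B → B): 0 ≤ 0, so result = 1
  (A ∧ A) = min(0.25, 0.25) = 0.25
  not (A ∧ A): Gödel ¬ of 0.25 = 0 (operand ≠ 0)
  ((B → B) ∨ not (A ∧ A)) = max(1, 0) = 1
  ((B ∨ not B) ∧ ((B → B) ∨ not (A ∧ A))) = min(1, 1) = 1
  not A: Gödel ¬ of 0.25 = 0 (operand ≠ 0)
  (A ∨ not A) = max(0.25, 0) = 0.25
  (((B ∨ not B) ∧ ((B → B) ∨ not (A ∧ A))) ∧ (A ∨ not A)) = min(1, 0.25) = 0.25
Checking all 25 assignments confirms none give a value below 0.25.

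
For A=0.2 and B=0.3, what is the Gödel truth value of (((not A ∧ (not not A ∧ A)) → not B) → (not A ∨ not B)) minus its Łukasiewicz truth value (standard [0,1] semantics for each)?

Gödel evaluation:
  not A: Gödel ¬ of 0.2 = 0 (operand ≠ 0)
  not A: Gödel ¬ of 0.2 = 0 (operand ≠ 0)
  not not A: Gödel ¬ of 0 = 1 (operand is 0)
  (not not A ∧ A) = min(1, 0.2) = 0.2
  (not A ∧ (not not A ∧ A)) = min(0, 0.2) = 0
  not B: Gödel ¬ of 0.3 = 0 (operand ≠ 0)
  ((not A ∧ (not not A ∧ A)) → not B): 0 ≤ 0, so result = 1
  not A: Gödel ¬ of 0.2 = 0 (operand ≠ 0)
  not B: Gödel ¬ of 0.3 = 0 (operand ≠ 0)
  (not A ∨ not B) = max(0, 0) = 0
  (((not A ∧ (not not A ∧ A)) → not B) → (not A ∨ not B)): 1 > 0, so result = 0
  Gödel value = 0
Łukasiewicz evaluation:
  not A: Łukasiewicz ¬ gives 1 − 0.2 = 0.8
  not A: Łukasiewicz ¬ gives 1 − 0.2 = 0.8
  not not A: Łukasiewicz ¬ gives 1 − 0.8 = 0.2
  (not not A ∧ A) = min(0.2, 0.2) = 0.2
  (not A ∧ (not not A ∧ A)) = min(0.8, 0.2) = 0.2
  not B: Łukasiewicz ¬ gives 1 − 0.3 = 0.7
  ((not A ∧ (not not A ∧ A)) → not B): min(1, 1 − 0.2 + 0.7) = 1
  not A: Łukasiewicz ¬ gives 1 − 0.2 = 0.8
  not B: Łukasiewicz ¬ gives 1 − 0.3 = 0.7
  (not A ∨ not B) = max(0.8, 0.7) = 0.8
  (((not A ∧ (not not A ∧ A)) → not B) → (not A ∨ not B)): min(1, 1 − 1 + 0.8) = 0.8
  Łukasiewicz value = 0.8
Difference: 0 − 0.8 = -0.80

-0.80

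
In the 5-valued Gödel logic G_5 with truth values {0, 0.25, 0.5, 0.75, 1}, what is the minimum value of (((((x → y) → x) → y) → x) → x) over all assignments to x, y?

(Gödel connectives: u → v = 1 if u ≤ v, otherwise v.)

0.25

The minimum is attained at x = 0.25, y = 0:
  (x → y): 0.25 > 0, so result = 0
  ((x → y) → x): 0 ≤ 0.25, so result = 1
  (((x → y) → x) → y): 1 > 0, so result = 0
  ((((x → y) → x) → y) → x): 0 ≤ 0.25, so result = 1
  (((((x → y) → x) → y) → x) → x): 1 > 0.25, so result = 0.25
Checking all 25 assignments confirms none give a value below 0.25.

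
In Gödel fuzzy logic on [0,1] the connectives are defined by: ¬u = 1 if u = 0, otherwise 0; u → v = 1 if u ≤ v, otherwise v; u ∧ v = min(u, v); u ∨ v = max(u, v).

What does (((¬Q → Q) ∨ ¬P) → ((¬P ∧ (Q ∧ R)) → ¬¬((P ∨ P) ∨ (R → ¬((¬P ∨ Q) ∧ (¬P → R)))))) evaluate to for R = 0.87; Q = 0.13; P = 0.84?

1.00

¬Q: Gödel ¬ of 0.13 = 0 (operand ≠ 0)
(¬Q → Q): 0 ≤ 0.13, so result = 1
¬P: Gödel ¬ of 0.84 = 0 (operand ≠ 0)
((¬Q → Q) ∨ ¬P) = max(1, 0) = 1
¬P: Gödel ¬ of 0.84 = 0 (operand ≠ 0)
(Q ∧ R) = min(0.13, 0.87) = 0.13
(¬P ∧ (Q ∧ R)) = min(0, 0.13) = 0
(P ∨ P) = max(0.84, 0.84) = 0.84
¬P: Gödel ¬ of 0.84 = 0 (operand ≠ 0)
(¬P ∨ Q) = max(0, 0.13) = 0.13
¬P: Gödel ¬ of 0.84 = 0 (operand ≠ 0)
(¬P → R): 0 ≤ 0.87, so result = 1
((¬P ∨ Q) ∧ (¬P → R)) = min(0.13, 1) = 0.13
¬((¬P ∨ Q) ∧ (¬P → R)): Gödel ¬ of 0.13 = 0 (operand ≠ 0)
(R → ¬((¬P ∨ Q) ∧ (¬P → R))): 0.87 > 0, so result = 0
((P ∨ P) ∨ (R → ¬((¬P ∨ Q) ∧ (¬P → R)))) = max(0.84, 0) = 0.84
¬((P ∨ P) ∨ (R → ¬((¬P ∨ Q) ∧ (¬P → R)))): Gödel ¬ of 0.84 = 0 (operand ≠ 0)
¬¬((P ∨ P) ∨ (R → ¬((¬P ∨ Q) ∧ (¬P → R)))): Gödel ¬ of 0 = 1 (operand is 0)
((¬P ∧ (Q ∧ R)) → ¬¬((P ∨ P) ∨ (R → ¬((¬P ∨ Q) ∧ (¬P → R))))): 0 ≤ 1, so result = 1
(((¬Q → Q) ∨ ¬P) → ((¬P ∧ (Q ∧ R)) → ¬¬((P ∨ P) ∨ (R → ¬((¬P ∨ Q) ∧ (¬P → R)))))): 1 ≤ 1, so result = 1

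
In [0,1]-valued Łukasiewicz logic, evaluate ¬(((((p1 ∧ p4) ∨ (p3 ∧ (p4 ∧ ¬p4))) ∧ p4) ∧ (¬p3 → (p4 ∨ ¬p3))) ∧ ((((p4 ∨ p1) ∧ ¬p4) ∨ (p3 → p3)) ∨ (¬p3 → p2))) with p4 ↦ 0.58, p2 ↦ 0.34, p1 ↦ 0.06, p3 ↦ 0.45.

0.58

(p1 ∧ p4) = min(0.06, 0.58) = 0.06
¬p4: Łukasiewicz ¬ gives 1 − 0.58 = 0.42
(p4 ∧ ¬p4) = min(0.58, 0.42) = 0.42
(p3 ∧ (p4 ∧ ¬p4)) = min(0.45, 0.42) = 0.42
((p1 ∧ p4) ∨ (p3 ∧ (p4 ∧ ¬p4))) = max(0.06, 0.42) = 0.42
(((p1 ∧ p4) ∨ (p3 ∧ (p4 ∧ ¬p4))) ∧ p4) = min(0.42, 0.58) = 0.42
¬p3: Łukasiewicz ¬ gives 1 − 0.45 = 0.55
¬p3: Łukasiewicz ¬ gives 1 − 0.45 = 0.55
(p4 ∨ ¬p3) = max(0.58, 0.55) = 0.58
(¬p3 → (p4 ∨ ¬p3)): min(1, 1 − 0.55 + 0.58) = 1
((((p1 ∧ p4) ∨ (p3 ∧ (p4 ∧ ¬p4))) ∧ p4) ∧ (¬p3 → (p4 ∨ ¬p3))) = min(0.42, 1) = 0.42
(p4 ∨ p1) = max(0.58, 0.06) = 0.58
¬p4: Łukasiewicz ¬ gives 1 − 0.58 = 0.42
((p4 ∨ p1) ∧ ¬p4) = min(0.58, 0.42) = 0.42
(p3 → p3): min(1, 1 − 0.45 + 0.45) = 1
(((p4 ∨ p1) ∧ ¬p4) ∨ (p3 → p3)) = max(0.42, 1) = 1
¬p3: Łukasiewicz ¬ gives 1 − 0.45 = 0.55
(¬p3 → p2): min(1, 1 − 0.55 + 0.34) = 0.79
((((p4 ∨ p1) ∧ ¬p4) ∨ (p3 → p3)) ∨ (¬p3 → p2)) = max(1, 0.79) = 1
(((((p1 ∧ p4) ∨ (p3 ∧ (p4 ∧ ¬p4))) ∧ p4) ∧ (¬p3 → (p4 ∨ ¬p3))) ∧ ((((p4 ∨ p1) ∧ ¬p4) ∨ (p3 → p3)) ∨ (¬p3 → p2))) = min(0.42, 1) = 0.42
¬(((((p1 ∧ p4) ∨ (p3 ∧ (p4 ∧ ¬p4))) ∧ p4) ∧ (¬p3 → (p4 ∨ ¬p3))) ∧ ((((p4 ∨ p1) ∧ ¬p4) ∨ (p3 → p3)) ∨ (¬p3 → p2))): Łukasiewicz ¬ gives 1 − 0.42 = 0.58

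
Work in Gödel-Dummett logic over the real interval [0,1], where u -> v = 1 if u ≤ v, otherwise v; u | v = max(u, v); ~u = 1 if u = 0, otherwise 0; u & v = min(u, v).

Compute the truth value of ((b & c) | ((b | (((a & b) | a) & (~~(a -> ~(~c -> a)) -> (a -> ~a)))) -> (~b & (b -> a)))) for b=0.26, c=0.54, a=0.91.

(b & c) = min(0.26, 0.54) = 0.26
(a & b) = min(0.91, 0.26) = 0.26
((a & b) | a) = max(0.26, 0.91) = 0.91
~c: Gödel ¬ of 0.54 = 0 (operand ≠ 0)
(~c -> a): 0 ≤ 0.91, so result = 1
~(~c -> a): Gödel ¬ of 1 = 0 (operand ≠ 0)
(a -> ~(~c -> a)): 0.91 > 0, so result = 0
~(a -> ~(~c -> a)): Gödel ¬ of 0 = 1 (operand is 0)
~~(a -> ~(~c -> a)): Gödel ¬ of 1 = 0 (operand ≠ 0)
~a: Gödel ¬ of 0.91 = 0 (operand ≠ 0)
(a -> ~a): 0.91 > 0, so result = 0
(~~(a -> ~(~c -> a)) -> (a -> ~a)): 0 ≤ 0, so result = 1
(((a & b) | a) & (~~(a -> ~(~c -> a)) -> (a -> ~a))) = min(0.91, 1) = 0.91
(b | (((a & b) | a) & (~~(a -> ~(~c -> a)) -> (a -> ~a)))) = max(0.26, 0.91) = 0.91
~b: Gödel ¬ of 0.26 = 0 (operand ≠ 0)
(b -> a): 0.26 ≤ 0.91, so result = 1
(~b & (b -> a)) = min(0, 1) = 0
((b | (((a & b) | a) & (~~(a -> ~(~c -> a)) -> (a -> ~a)))) -> (~b & (b -> a))): 0.91 > 0, so result = 0
((b & c) | ((b | (((a & b) | a) & (~~(a -> ~(~c -> a)) -> (a -> ~a)))) -> (~b & (b -> a)))) = max(0.26, 0) = 0.26

0.26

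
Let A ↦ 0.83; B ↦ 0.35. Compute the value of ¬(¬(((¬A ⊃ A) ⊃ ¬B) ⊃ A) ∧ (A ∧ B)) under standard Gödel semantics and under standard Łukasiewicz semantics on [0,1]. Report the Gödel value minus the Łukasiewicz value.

Gödel evaluation:
  ¬A: Gödel ¬ of 0.83 = 0 (operand ≠ 0)
  (¬A ⊃ A): 0 ≤ 0.83, so result = 1
  ¬B: Gödel ¬ of 0.35 = 0 (operand ≠ 0)
  ((¬A ⊃ A) ⊃ ¬B): 1 > 0, so result = 0
  (((¬A ⊃ A) ⊃ ¬B) ⊃ A): 0 ≤ 0.83, so result = 1
  ¬(((¬A ⊃ A) ⊃ ¬B) ⊃ A): Gödel ¬ of 1 = 0 (operand ≠ 0)
  (A ∧ B) = min(0.83, 0.35) = 0.35
  (¬(((¬A ⊃ A) ⊃ ¬B) ⊃ A) ∧ (A ∧ B)) = min(0, 0.35) = 0
  ¬(¬(((¬A ⊃ A) ⊃ ¬B) ⊃ A) ∧ (A ∧ B)): Gödel ¬ of 0 = 1 (operand is 0)
  Gödel value = 1
Łukasiewicz evaluation:
  ¬A: Łukasiewicz ¬ gives 1 − 0.83 = 0.17
  (¬A ⊃ A): min(1, 1 − 0.17 + 0.83) = 1
  ¬B: Łukasiewicz ¬ gives 1 − 0.35 = 0.65
  ((¬A ⊃ A) ⊃ ¬B): min(1, 1 − 1 + 0.65) = 0.65
  (((¬A ⊃ A) ⊃ ¬B) ⊃ A): min(1, 1 − 0.65 + 0.83) = 1
  ¬(((¬A ⊃ A) ⊃ ¬B) ⊃ A): Łukasiewicz ¬ gives 1 − 1 = 0
  (A ∧ B) = min(0.83, 0.35) = 0.35
  (¬(((¬A ⊃ A) ⊃ ¬B) ⊃ A) ∧ (A ∧ B)) = min(0, 0.35) = 0
  ¬(¬(((¬A ⊃ A) ⊃ ¬B) ⊃ A) ∧ (A ∧ B)): Łukasiewicz ¬ gives 1 − 0 = 1
  Łukasiewicz value = 1
Difference: 1 − 1 = 0.00

0.00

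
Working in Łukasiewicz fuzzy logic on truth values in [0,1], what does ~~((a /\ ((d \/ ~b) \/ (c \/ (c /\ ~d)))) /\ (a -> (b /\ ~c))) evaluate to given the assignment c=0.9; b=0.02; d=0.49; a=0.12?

~b: Łukasiewicz ¬ gives 1 − 0.02 = 0.98
(d \/ ~b) = max(0.49, 0.98) = 0.98
~d: Łukasiewicz ¬ gives 1 − 0.49 = 0.51
(c /\ ~d) = min(0.9, 0.51) = 0.51
(c \/ (c /\ ~d)) = max(0.9, 0.51) = 0.9
((d \/ ~b) \/ (c \/ (c /\ ~d))) = max(0.98, 0.9) = 0.98
(a /\ ((d \/ ~b) \/ (c \/ (c /\ ~d)))) = min(0.12, 0.98) = 0.12
~c: Łukasiewicz ¬ gives 1 − 0.9 = 0.1
(b /\ ~c) = min(0.02, 0.1) = 0.02
(a -> (b /\ ~c)): min(1, 1 − 0.12 + 0.02) = 0.9
((a /\ ((d \/ ~b) \/ (c \/ (c /\ ~d)))) /\ (a -> (b /\ ~c))) = min(0.12, 0.9) = 0.12
~((a /\ ((d \/ ~b) \/ (c \/ (c /\ ~d)))) /\ (a -> (b /\ ~c))): Łukasiewicz ¬ gives 1 − 0.12 = 0.88
~~((a /\ ((d \/ ~b) \/ (c \/ (c /\ ~d)))) /\ (a -> (b /\ ~c))): Łukasiewicz ¬ gives 1 − 0.88 = 0.12

0.12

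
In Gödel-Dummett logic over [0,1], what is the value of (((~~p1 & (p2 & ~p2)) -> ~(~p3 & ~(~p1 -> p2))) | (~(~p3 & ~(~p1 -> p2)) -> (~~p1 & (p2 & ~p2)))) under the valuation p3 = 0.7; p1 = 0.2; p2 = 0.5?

~p1: Gödel ¬ of 0.2 = 0 (operand ≠ 0)
~~p1: Gödel ¬ of 0 = 1 (operand is 0)
~p2: Gödel ¬ of 0.5 = 0 (operand ≠ 0)
(p2 & ~p2) = min(0.5, 0) = 0
(~~p1 & (p2 & ~p2)) = min(1, 0) = 0
~p3: Gödel ¬ of 0.7 = 0 (operand ≠ 0)
~p1: Gödel ¬ of 0.2 = 0 (operand ≠ 0)
(~p1 -> p2): 0 ≤ 0.5, so result = 1
~(~p1 -> p2): Gödel ¬ of 1 = 0 (operand ≠ 0)
(~p3 & ~(~p1 -> p2)) = min(0, 0) = 0
~(~p3 & ~(~p1 -> p2)): Gödel ¬ of 0 = 1 (operand is 0)
((~~p1 & (p2 & ~p2)) -> ~(~p3 & ~(~p1 -> p2))): 0 ≤ 1, so result = 1
~p3: Gödel ¬ of 0.7 = 0 (operand ≠ 0)
~p1: Gödel ¬ of 0.2 = 0 (operand ≠ 0)
(~p1 -> p2): 0 ≤ 0.5, so result = 1
~(~p1 -> p2): Gödel ¬ of 1 = 0 (operand ≠ 0)
(~p3 & ~(~p1 -> p2)) = min(0, 0) = 0
~(~p3 & ~(~p1 -> p2)): Gödel ¬ of 0 = 1 (operand is 0)
~p1: Gödel ¬ of 0.2 = 0 (operand ≠ 0)
~~p1: Gödel ¬ of 0 = 1 (operand is 0)
~p2: Gödel ¬ of 0.5 = 0 (operand ≠ 0)
(p2 & ~p2) = min(0.5, 0) = 0
(~~p1 & (p2 & ~p2)) = min(1, 0) = 0
(~(~p3 & ~(~p1 -> p2)) -> (~~p1 & (p2 & ~p2))): 1 > 0, so result = 0
(((~~p1 & (p2 & ~p2)) -> ~(~p3 & ~(~p1 -> p2))) | (~(~p3 & ~(~p1 -> p2)) -> (~~p1 & (p2 & ~p2)))) = max(1, 0) = 1

1.00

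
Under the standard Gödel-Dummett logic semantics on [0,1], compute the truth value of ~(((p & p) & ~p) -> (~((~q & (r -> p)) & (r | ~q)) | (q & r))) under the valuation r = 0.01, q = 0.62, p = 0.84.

(p & p) = min(0.84, 0.84) = 0.84
~p: Gödel ¬ of 0.84 = 0 (operand ≠ 0)
((p & p) & ~p) = min(0.84, 0) = 0
~q: Gödel ¬ of 0.62 = 0 (operand ≠ 0)
(r -> p): 0.01 ≤ 0.84, so result = 1
(~q & (r -> p)) = min(0, 1) = 0
~q: Gödel ¬ of 0.62 = 0 (operand ≠ 0)
(r | ~q) = max(0.01, 0) = 0.01
((~q & (r -> p)) & (r | ~q)) = min(0, 0.01) = 0
~((~q & (r -> p)) & (r | ~q)): Gödel ¬ of 0 = 1 (operand is 0)
(q & r) = min(0.62, 0.01) = 0.01
(~((~q & (r -> p)) & (r | ~q)) | (q & r)) = max(1, 0.01) = 1
(((p & p) & ~p) -> (~((~q & (r -> p)) & (r | ~q)) | (q & r))): 0 ≤ 1, so result = 1
~(((p & p) & ~p) -> (~((~q & (r -> p)) & (r | ~q)) | (q & r))): Gödel ¬ of 1 = 0 (operand ≠ 0)

0.00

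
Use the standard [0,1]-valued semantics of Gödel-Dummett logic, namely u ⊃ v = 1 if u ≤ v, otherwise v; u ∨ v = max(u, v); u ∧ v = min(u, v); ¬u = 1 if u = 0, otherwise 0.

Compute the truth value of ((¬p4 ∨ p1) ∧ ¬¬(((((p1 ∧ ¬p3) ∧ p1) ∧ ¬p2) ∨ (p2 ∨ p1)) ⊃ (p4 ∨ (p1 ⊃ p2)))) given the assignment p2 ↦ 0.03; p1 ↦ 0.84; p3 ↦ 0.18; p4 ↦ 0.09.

¬p4: Gödel ¬ of 0.09 = 0 (operand ≠ 0)
(¬p4 ∨ p1) = max(0, 0.84) = 0.84
¬p3: Gödel ¬ of 0.18 = 0 (operand ≠ 0)
(p1 ∧ ¬p3) = min(0.84, 0) = 0
((p1 ∧ ¬p3) ∧ p1) = min(0, 0.84) = 0
¬p2: Gödel ¬ of 0.03 = 0 (operand ≠ 0)
(((p1 ∧ ¬p3) ∧ p1) ∧ ¬p2) = min(0, 0) = 0
(p2 ∨ p1) = max(0.03, 0.84) = 0.84
((((p1 ∧ ¬p3) ∧ p1) ∧ ¬p2) ∨ (p2 ∨ p1)) = max(0, 0.84) = 0.84
(p1 ⊃ p2): 0.84 > 0.03, so result = 0.03
(p4 ∨ (p1 ⊃ p2)) = max(0.09, 0.03) = 0.09
(((((p1 ∧ ¬p3) ∧ p1) ∧ ¬p2) ∨ (p2 ∨ p1)) ⊃ (p4 ∨ (p1 ⊃ p2))): 0.84 > 0.09, so result = 0.09
¬(((((p1 ∧ ¬p3) ∧ p1) ∧ ¬p2) ∨ (p2 ∨ p1)) ⊃ (p4 ∨ (p1 ⊃ p2))): Gödel ¬ of 0.09 = 0 (operand ≠ 0)
¬¬(((((p1 ∧ ¬p3) ∧ p1) ∧ ¬p2) ∨ (p2 ∨ p1)) ⊃ (p4 ∨ (p1 ⊃ p2))): Gödel ¬ of 0 = 1 (operand is 0)
((¬p4 ∨ p1) ∧ ¬¬(((((p1 ∧ ¬p3) ∧ p1) ∧ ¬p2) ∨ (p2 ∨ p1)) ⊃ (p4 ∨ (p1 ⊃ p2)))) = min(0.84, 1) = 0.84

0.84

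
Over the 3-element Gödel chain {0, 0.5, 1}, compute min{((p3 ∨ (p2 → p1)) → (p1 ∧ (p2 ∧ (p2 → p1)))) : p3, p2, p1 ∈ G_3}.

0.00

The minimum is attained at p3 = 0, p2 = 0, p1 = 0:
  (p2 → p1): 0 ≤ 0, so result = 1
  (p3 ∨ (p2 → p1)) = max(0, 1) = 1
  (p2 → p1): 0 ≤ 0, so result = 1
  (p2 ∧ (p2 → p1)) = min(0, 1) = 0
  (p1 ∧ (p2 ∧ (p2 → p1))) = min(0, 0) = 0
  ((p3 ∨ (p2 → p1)) → (p1 ∧ (p2 ∧ (p2 → p1)))): 1 > 0, so result = 0
Checking all 27 assignments confirms none give a value below 0.00.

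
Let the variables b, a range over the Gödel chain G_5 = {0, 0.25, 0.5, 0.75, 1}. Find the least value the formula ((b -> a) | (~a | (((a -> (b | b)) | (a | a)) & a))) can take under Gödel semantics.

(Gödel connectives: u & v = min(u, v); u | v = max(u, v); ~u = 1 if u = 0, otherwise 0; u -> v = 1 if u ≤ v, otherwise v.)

0.25

The minimum is attained at b = 0.5, a = 0.25:
  (b -> a): 0.5 > 0.25, so result = 0.25
  ~a: Gödel ¬ of 0.25 = 0 (operand ≠ 0)
  (b | b) = max(0.5, 0.5) = 0.5
  (a -> (b | b)): 0.25 ≤ 0.5, so result = 1
  (a | a) = max(0.25, 0.25) = 0.25
  ((a -> (b | b)) | (a | a)) = max(1, 0.25) = 1
  (((a -> (b | b)) | (a | a)) & a) = min(1, 0.25) = 0.25
  (~a | (((a -> (b | b)) | (a | a)) & a)) = max(0, 0.25) = 0.25
  ((b -> a) | (~a | (((a -> (b | b)) | (a | a)) & a))) = max(0.25, 0.25) = 0.25
Checking all 25 assignments confirms none give a value below 0.25.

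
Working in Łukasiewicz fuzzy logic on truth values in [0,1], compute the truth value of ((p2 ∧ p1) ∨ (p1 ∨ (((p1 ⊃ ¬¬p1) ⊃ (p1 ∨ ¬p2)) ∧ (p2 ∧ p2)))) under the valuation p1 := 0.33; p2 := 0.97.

0.33

(p2 ∧ p1) = min(0.97, 0.33) = 0.33
¬p1: Łukasiewicz ¬ gives 1 − 0.33 = 0.67
¬¬p1: Łukasiewicz ¬ gives 1 − 0.67 = 0.33
(p1 ⊃ ¬¬p1): min(1, 1 − 0.33 + 0.33) = 1
¬p2: Łukasiewicz ¬ gives 1 − 0.97 = 0.03
(p1 ∨ ¬p2) = max(0.33, 0.03) = 0.33
((p1 ⊃ ¬¬p1) ⊃ (p1 ∨ ¬p2)): min(1, 1 − 1 + 0.33) = 0.33
(p2 ∧ p2) = min(0.97, 0.97) = 0.97
(((p1 ⊃ ¬¬p1) ⊃ (p1 ∨ ¬p2)) ∧ (p2 ∧ p2)) = min(0.33, 0.97) = 0.33
(p1 ∨ (((p1 ⊃ ¬¬p1) ⊃ (p1 ∨ ¬p2)) ∧ (p2 ∧ p2))) = max(0.33, 0.33) = 0.33
((p2 ∧ p1) ∨ (p1 ∨ (((p1 ⊃ ¬¬p1) ⊃ (p1 ∨ ¬p2)) ∧ (p2 ∧ p2)))) = max(0.33, 0.33) = 0.33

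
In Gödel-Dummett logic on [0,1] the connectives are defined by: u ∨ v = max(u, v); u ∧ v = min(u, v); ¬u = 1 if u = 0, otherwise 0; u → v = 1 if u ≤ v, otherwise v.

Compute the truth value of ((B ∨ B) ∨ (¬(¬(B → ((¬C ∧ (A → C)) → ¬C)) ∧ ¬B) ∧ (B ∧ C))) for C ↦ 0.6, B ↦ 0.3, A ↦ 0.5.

0.30

(B ∨ B) = max(0.3, 0.3) = 0.3
¬C: Gödel ¬ of 0.6 = 0 (operand ≠ 0)
(A → C): 0.5 ≤ 0.6, so result = 1
(¬C ∧ (A → C)) = min(0, 1) = 0
¬C: Gödel ¬ of 0.6 = 0 (operand ≠ 0)
((¬C ∧ (A → C)) → ¬C): 0 ≤ 0, so result = 1
(B → ((¬C ∧ (A → C)) → ¬C)): 0.3 ≤ 1, so result = 1
¬(B → ((¬C ∧ (A → C)) → ¬C)): Gödel ¬ of 1 = 0 (operand ≠ 0)
¬B: Gödel ¬ of 0.3 = 0 (operand ≠ 0)
(¬(B → ((¬C ∧ (A → C)) → ¬C)) ∧ ¬B) = min(0, 0) = 0
¬(¬(B → ((¬C ∧ (A → C)) → ¬C)) ∧ ¬B): Gödel ¬ of 0 = 1 (operand is 0)
(B ∧ C) = min(0.3, 0.6) = 0.3
(¬(¬(B → ((¬C ∧ (A → C)) → ¬C)) ∧ ¬B) ∧ (B ∧ C)) = min(1, 0.3) = 0.3
((B ∨ B) ∨ (¬(¬(B → ((¬C ∧ (A → C)) → ¬C)) ∧ ¬B) ∧ (B ∧ C))) = max(0.3, 0.3) = 0.3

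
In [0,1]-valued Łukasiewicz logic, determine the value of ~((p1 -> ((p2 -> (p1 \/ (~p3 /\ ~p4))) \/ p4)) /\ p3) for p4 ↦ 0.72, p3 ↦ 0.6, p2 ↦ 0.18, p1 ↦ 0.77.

0.40

~p3: Łukasiewicz ¬ gives 1 − 0.6 = 0.4
~p4: Łukasiewicz ¬ gives 1 − 0.72 = 0.28
(~p3 /\ ~p4) = min(0.4, 0.28) = 0.28
(p1 \/ (~p3 /\ ~p4)) = max(0.77, 0.28) = 0.77
(p2 -> (p1 \/ (~p3 /\ ~p4))): min(1, 1 − 0.18 + 0.77) = 1
((p2 -> (p1 \/ (~p3 /\ ~p4))) \/ p4) = max(1, 0.72) = 1
(p1 -> ((p2 -> (p1 \/ (~p3 /\ ~p4))) \/ p4)): min(1, 1 − 0.77 + 1) = 1
((p1 -> ((p2 -> (p1 \/ (~p3 /\ ~p4))) \/ p4)) /\ p3) = min(1, 0.6) = 0.6
~((p1 -> ((p2 -> (p1 \/ (~p3 /\ ~p4))) \/ p4)) /\ p3): Łukasiewicz ¬ gives 1 − 0.6 = 0.4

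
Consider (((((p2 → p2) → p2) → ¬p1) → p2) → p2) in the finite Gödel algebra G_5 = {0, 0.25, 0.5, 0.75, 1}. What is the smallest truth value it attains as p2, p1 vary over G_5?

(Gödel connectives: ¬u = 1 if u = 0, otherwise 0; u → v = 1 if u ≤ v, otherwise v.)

The minimum is attained at p2 = 0.25, p1 = 0.25:
  (p2 → p2): 0.25 ≤ 0.25, so result = 1
  ((p2 → p2) → p2): 1 > 0.25, so result = 0.25
  ¬p1: Gödel ¬ of 0.25 = 0 (operand ≠ 0)
  (((p2 → p2) → p2) → ¬p1): 0.25 > 0, so result = 0
  ((((p2 → p2) → p2) → ¬p1) → p2): 0 ≤ 0.25, so result = 1
  (((((p2 → p2) → p2) → ¬p1) → p2) → p2): 1 > 0.25, so result = 0.25
Checking all 25 assignments confirms none give a value below 0.25.

0.25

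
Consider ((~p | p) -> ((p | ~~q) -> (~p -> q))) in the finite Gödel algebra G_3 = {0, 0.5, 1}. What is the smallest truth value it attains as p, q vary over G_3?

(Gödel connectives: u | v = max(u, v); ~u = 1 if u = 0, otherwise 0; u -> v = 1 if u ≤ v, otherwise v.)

0.50

The minimum is attained at p = 0, q = 0.5:
  ~p: Gödel ¬ of 0 = 1 (operand is 0)
  (~p | p) = max(1, 0) = 1
  ~q: Gödel ¬ of 0.5 = 0 (operand ≠ 0)
  ~~q: Gödel ¬ of 0 = 1 (operand is 0)
  (p | ~~q) = max(0, 1) = 1
  ~p: Gödel ¬ of 0 = 1 (operand is 0)
  (~p -> q): 1 > 0.5, so result = 0.5
  ((p | ~~q) -> (~p -> q)): 1 > 0.5, so result = 0.5
  ((~p | p) -> ((p | ~~q) -> (~p -> q))): 1 > 0.5, so result = 0.5
Checking all 9 assignments confirms none give a value below 0.50.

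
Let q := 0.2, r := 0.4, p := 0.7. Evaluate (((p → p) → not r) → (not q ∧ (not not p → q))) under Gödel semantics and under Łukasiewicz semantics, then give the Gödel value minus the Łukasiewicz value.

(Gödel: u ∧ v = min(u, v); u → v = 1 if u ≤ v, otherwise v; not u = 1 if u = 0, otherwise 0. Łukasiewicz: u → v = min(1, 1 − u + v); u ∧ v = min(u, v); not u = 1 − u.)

0.10

Gödel evaluation:
  (p → p): 0.7 ≤ 0.7, so result = 1
  not r: Gödel ¬ of 0.4 = 0 (operand ≠ 0)
  ((p → p) → not r): 1 > 0, so result = 0
  not q: Gödel ¬ of 0.2 = 0 (operand ≠ 0)
  not p: Gödel ¬ of 0.7 = 0 (operand ≠ 0)
  not not p: Gödel ¬ of 0 = 1 (operand is 0)
  (not not p → q): 1 > 0.2, so result = 0.2
  (not q ∧ (not not p → q)) = min(0, 0.2) = 0
  (((p → p) → not r) → (not q ∧ (not not p → q))): 0 ≤ 0, so result = 1
  Gödel value = 1
Łukasiewicz evaluation:
  (p → p): min(1, 1 − 0.7 + 0.7) = 1
  not r: Łukasiewicz ¬ gives 1 − 0.4 = 0.6
  ((p → p) → not r): min(1, 1 − 1 + 0.6) = 0.6
  not q: Łukasiewicz ¬ gives 1 − 0.2 = 0.8
  not p: Łukasiewicz ¬ gives 1 − 0.7 = 0.3
  not not p: Łukasiewicz ¬ gives 1 − 0.3 = 0.7
  (not not p → q): min(1, 1 − 0.7 + 0.2) = 0.5
  (not q ∧ (not not p → q)) = min(0.8, 0.5) = 0.5
  (((p → p) → not r) → (not q ∧ (not not p → q))): min(1, 1 − 0.6 + 0.5) = 0.9
  Łukasiewicz value = 0.9
Difference: 1 − 0.9 = 0.10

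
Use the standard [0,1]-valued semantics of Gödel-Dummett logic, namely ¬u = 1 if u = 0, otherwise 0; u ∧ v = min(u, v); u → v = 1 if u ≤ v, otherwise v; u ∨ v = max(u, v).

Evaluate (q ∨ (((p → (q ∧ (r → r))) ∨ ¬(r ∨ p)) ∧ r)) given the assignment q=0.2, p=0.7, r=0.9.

(r → r): 0.9 ≤ 0.9, so result = 1
(q ∧ (r → r)) = min(0.2, 1) = 0.2
(p → (q ∧ (r → r))): 0.7 > 0.2, so result = 0.2
(r ∨ p) = max(0.9, 0.7) = 0.9
¬(r ∨ p): Gödel ¬ of 0.9 = 0 (operand ≠ 0)
((p → (q ∧ (r → r))) ∨ ¬(r ∨ p)) = max(0.2, 0) = 0.2
(((p → (q ∧ (r → r))) ∨ ¬(r ∨ p)) ∧ r) = min(0.2, 0.9) = 0.2
(q ∨ (((p → (q ∧ (r → r))) ∨ ¬(r ∨ p)) ∧ r)) = max(0.2, 0.2) = 0.2

0.20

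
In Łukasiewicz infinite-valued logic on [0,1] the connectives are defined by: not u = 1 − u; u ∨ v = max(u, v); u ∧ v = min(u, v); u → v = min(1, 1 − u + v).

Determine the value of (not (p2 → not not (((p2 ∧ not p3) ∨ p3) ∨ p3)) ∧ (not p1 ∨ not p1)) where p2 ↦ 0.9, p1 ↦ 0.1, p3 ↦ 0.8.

0.10

not p3: Łukasiewicz ¬ gives 1 − 0.8 = 0.2
(p2 ∧ not p3) = min(0.9, 0.2) = 0.2
((p2 ∧ not p3) ∨ p3) = max(0.2, 0.8) = 0.8
(((p2 ∧ not p3) ∨ p3) ∨ p3) = max(0.8, 0.8) = 0.8
not (((p2 ∧ not p3) ∨ p3) ∨ p3): Łukasiewicz ¬ gives 1 − 0.8 = 0.2
not not (((p2 ∧ not p3) ∨ p3) ∨ p3): Łukasiewicz ¬ gives 1 − 0.2 = 0.8
(p2 → not not (((p2 ∧ not p3) ∨ p3) ∨ p3)): min(1, 1 − 0.9 + 0.8) = 0.9
not (p2 → not not (((p2 ∧ not p3) ∨ p3) ∨ p3)): Łukasiewicz ¬ gives 1 − 0.9 = 0.1
not p1: Łukasiewicz ¬ gives 1 − 0.1 = 0.9
not p1: Łukasiewicz ¬ gives 1 − 0.1 = 0.9
(not p1 ∨ not p1) = max(0.9, 0.9) = 0.9
(not (p2 → not not (((p2 ∧ not p3) ∨ p3) ∨ p3)) ∧ (not p1 ∨ not p1)) = min(0.1, 0.9) = 0.1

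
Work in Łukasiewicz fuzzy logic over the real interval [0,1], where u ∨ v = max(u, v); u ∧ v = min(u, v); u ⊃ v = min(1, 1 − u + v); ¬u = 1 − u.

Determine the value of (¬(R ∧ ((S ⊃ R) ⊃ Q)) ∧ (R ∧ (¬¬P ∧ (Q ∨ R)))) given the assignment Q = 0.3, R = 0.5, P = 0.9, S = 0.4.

(S ⊃ R): min(1, 1 − 0.4 + 0.5) = 1
((S ⊃ R) ⊃ Q): min(1, 1 − 1 + 0.3) = 0.3
(R ∧ ((S ⊃ R) ⊃ Q)) = min(0.5, 0.3) = 0.3
¬(R ∧ ((S ⊃ R) ⊃ Q)): Łukasiewicz ¬ gives 1 − 0.3 = 0.7
¬P: Łukasiewicz ¬ gives 1 − 0.9 = 0.1
¬¬P: Łukasiewicz ¬ gives 1 − 0.1 = 0.9
(Q ∨ R) = max(0.3, 0.5) = 0.5
(¬¬P ∧ (Q ∨ R)) = min(0.9, 0.5) = 0.5
(R ∧ (¬¬P ∧ (Q ∨ R))) = min(0.5, 0.5) = 0.5
(¬(R ∧ ((S ⊃ R) ⊃ Q)) ∧ (R ∧ (¬¬P ∧ (Q ∨ R)))) = min(0.7, 0.5) = 0.5

0.50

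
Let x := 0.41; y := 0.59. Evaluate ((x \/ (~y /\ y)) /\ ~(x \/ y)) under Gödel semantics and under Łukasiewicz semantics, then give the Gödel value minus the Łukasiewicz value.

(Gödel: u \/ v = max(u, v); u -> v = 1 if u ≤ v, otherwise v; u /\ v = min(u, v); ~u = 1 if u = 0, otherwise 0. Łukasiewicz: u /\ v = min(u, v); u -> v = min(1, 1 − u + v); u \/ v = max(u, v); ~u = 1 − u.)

Gödel evaluation:
  ~y: Gödel ¬ of 0.59 = 0 (operand ≠ 0)
  (~y /\ y) = min(0, 0.59) = 0
  (x \/ (~y /\ y)) = max(0.41, 0) = 0.41
  (x \/ y) = max(0.41, 0.59) = 0.59
  ~(x \/ y): Gödel ¬ of 0.59 = 0 (operand ≠ 0)
  ((x \/ (~y /\ y)) /\ ~(x \/ y)) = min(0.41, 0) = 0
  Gödel value = 0
Łukasiewicz evaluation:
  ~y: Łukasiewicz ¬ gives 1 − 0.59 = 0.41
  (~y /\ y) = min(0.41, 0.59) = 0.41
  (x \/ (~y /\ y)) = max(0.41, 0.41) = 0.41
  (x \/ y) = max(0.41, 0.59) = 0.59
  ~(x \/ y): Łukasiewicz ¬ gives 1 − 0.59 = 0.41
  ((x \/ (~y /\ y)) /\ ~(x \/ y)) = min(0.41, 0.41) = 0.41
  Łukasiewicz value = 0.41
Difference: 0 − 0.41 = -0.41

-0.41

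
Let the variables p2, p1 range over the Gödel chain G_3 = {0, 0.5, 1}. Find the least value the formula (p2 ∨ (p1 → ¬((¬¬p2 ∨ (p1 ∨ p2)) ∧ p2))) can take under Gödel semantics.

0.50

The minimum is attained at p2 = 0.5, p1 = 0.5:
  ¬p2: Gödel ¬ of 0.5 = 0 (operand ≠ 0)
  ¬¬p2: Gödel ¬ of 0 = 1 (operand is 0)
  (p1 ∨ p2) = max(0.5, 0.5) = 0.5
  (¬¬p2 ∨ (p1 ∨ p2)) = max(1, 0.5) = 1
  ((¬¬p2 ∨ (p1 ∨ p2)) ∧ p2) = min(1, 0.5) = 0.5
  ¬((¬¬p2 ∨ (p1 ∨ p2)) ∧ p2): Gödel ¬ of 0.5 = 0 (operand ≠ 0)
  (p1 → ¬((¬¬p2 ∨ (p1 ∨ p2)) ∧ p2)): 0.5 > 0, so result = 0
  (p2 ∨ (p1 → ¬((¬¬p2 ∨ (p1 ∨ p2)) ∧ p2))) = max(0.5, 0) = 0.5
Checking all 9 assignments confirms none give a value below 0.50.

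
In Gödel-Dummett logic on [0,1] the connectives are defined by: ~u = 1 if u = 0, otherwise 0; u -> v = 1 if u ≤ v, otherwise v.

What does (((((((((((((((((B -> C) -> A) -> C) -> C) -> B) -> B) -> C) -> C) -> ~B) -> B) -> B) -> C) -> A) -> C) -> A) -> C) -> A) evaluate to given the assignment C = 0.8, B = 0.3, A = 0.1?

(B -> C): 0.3 ≤ 0.8, so result = 1
((B -> C) -> A): 1 > 0.1, so result = 0.1
(((B -> C) -> A) -> C): 0.1 ≤ 0.8, so result = 1
((((B -> C) -> A) -> C) -> C): 1 > 0.8, so result = 0.8
(((((B -> C) -> A) -> C) -> C) -> B): 0.8 > 0.3, so result = 0.3
((((((B -> C) -> A) -> C) -> C) -> B) -> B): 0.3 ≤ 0.3, so result = 1
(((((((B -> C) -> A) -> C) -> C) -> B) -> B) -> C): 1 > 0.8, so result = 0.8
((((((((B -> C) -> A) -> C) -> C) -> B) -> B) -> C) -> C): 0.8 ≤ 0.8, so result = 1
~B: Gödel ¬ of 0.3 = 0 (operand ≠ 0)
(((((((((B -> C) -> A) -> C) -> C) -> B) -> B) -> C) -> C) -> ~B): 1 > 0, so result = 0
((((((((((B -> C) -> A) -> C) -> C) -> B) -> B) -> C) -> C) -> ~B) -> B): 0 ≤ 0.3, so result = 1
(((((((((((B -> C) -> A) -> C) -> C) -> B) -> B) -> C) -> C) -> ~B) -> B) -> B): 1 > 0.3, so result = 0.3
((((((((((((B -> C) -> A) -> C) -> C) -> B) -> B) -> C) -> C) -> ~B) -> B) -> B) -> C): 0.3 ≤ 0.8, so result = 1
(((((((((((((B -> C) -> A) -> C) -> C) -> B) -> B) -> C) -> C) -> ~B) -> B) -> B) -> C) -> A): 1 > 0.1, so result = 0.1
((((((((((((((B -> C) -> A) -> C) -> C) -> B) -> B) -> C) -> C) -> ~B) -> B) -> B) -> C) -> A) -> C): 0.1 ≤ 0.8, so result = 1
(((((((((((((((B -> C) -> A) -> C) -> C) -> B) -> B) -> C) -> C) -> ~B) -> B) -> B) -> C) -> A) -> C) -> A): 1 > 0.1, so result = 0.1
((((((((((((((((B -> C) -> A) -> C) -> C) -> B) -> B) -> C) -> C) -> ~B) -> B) -> B) -> C) -> A) -> C) -> A) -> C): 0.1 ≤ 0.8, so result = 1
(((((((((((((((((B -> C) -> A) -> C) -> C) -> B) -> B) -> C) -> C) -> ~B) -> B) -> B) -> C) -> A) -> C) -> A) -> C) -> A): 1 > 0.1, so result = 0.1

0.10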